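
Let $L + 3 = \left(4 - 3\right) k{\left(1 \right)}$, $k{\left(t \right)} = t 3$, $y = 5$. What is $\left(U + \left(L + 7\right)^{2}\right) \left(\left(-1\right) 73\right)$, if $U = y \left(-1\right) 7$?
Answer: $-1022$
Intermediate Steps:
$k{\left(t \right)} = 3 t$
$L = 0$ ($L = -3 + \left(4 - 3\right) 3 \cdot 1 = -3 + 1 \cdot 3 = -3 + 3 = 0$)
$U = -35$ ($U = 5 \left(-1\right) 7 = \left(-5\right) 7 = -35$)
$\left(U + \left(L + 7\right)^{2}\right) \left(\left(-1\right) 73\right) = \left(-35 + \left(0 + 7\right)^{2}\right) \left(\left(-1\right) 73\right) = \left(-35 + 7^{2}\right) \left(-73\right) = \left(-35 + 49\right) \left(-73\right) = 14 \left(-73\right) = -1022$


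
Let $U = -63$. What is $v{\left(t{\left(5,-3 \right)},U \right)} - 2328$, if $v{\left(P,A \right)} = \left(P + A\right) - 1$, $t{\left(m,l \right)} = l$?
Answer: $-2395$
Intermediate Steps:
$v{\left(P,A \right)} = -1 + A + P$ ($v{\left(P,A \right)} = \left(A + P\right) - 1 = -1 + A + P$)
$v{\left(t{\left(5,-3 \right)},U \right)} - 2328 = \left(-1 - 63 - 3\right) - 2328 = -67 - 2328 = -2395$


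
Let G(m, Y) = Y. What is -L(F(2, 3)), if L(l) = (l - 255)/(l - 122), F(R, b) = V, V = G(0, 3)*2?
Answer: -249/116 ≈ -2.1466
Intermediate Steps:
V = 6 (V = 3*2 = 6)
F(R, b) = 6
L(l) = (-255 + l)/(-122 + l)
-L(F(2, 3)) = -(-255 + 6)/(-122 + 6) = -(-249)/(-116) = -(-1)*(-249)/116 = -1*249/116 = -249/116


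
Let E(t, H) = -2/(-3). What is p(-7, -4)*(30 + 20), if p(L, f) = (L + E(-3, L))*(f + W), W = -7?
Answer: 10450/3 ≈ 3483.3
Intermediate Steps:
E(t, H) = ⅔ (E(t, H) = -2*(-⅓) = ⅔)
p(L, f) = (-7 + f)*(⅔ + L) (p(L, f) = (L + ⅔)*(f - 7) = (⅔ + L)*(-7 + f) = (-7 + f)*(⅔ + L))
p(-7, -4)*(30 + 20) = (-14/3 - 7*(-7) + (⅔)*(-4) - 7*(-4))*(30 + 20) = (-14/3 + 49 - 8/3 + 28)*50 = (209/3)*50 = 10450/3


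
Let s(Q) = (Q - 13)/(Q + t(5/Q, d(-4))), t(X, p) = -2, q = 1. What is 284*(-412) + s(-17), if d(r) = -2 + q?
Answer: -2223122/19 ≈ -1.1701e+5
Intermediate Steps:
d(r) = -1 (d(r) = -2 + 1 = -1)
s(Q) = (-13 + Q)/(-2 + Q) (s(Q) = (Q - 13)/(Q - 2) = (-13 + Q)/(-2 + Q))
284*(-412) + s(-17) = 284*(-412) + (-13 - 17)/(-2 - 17) = -117008 - 30/(-19) = -117008 - 1/19*(-30) = -117008 + 30/19 = -2223122/19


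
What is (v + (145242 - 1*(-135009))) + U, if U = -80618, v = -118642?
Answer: 80991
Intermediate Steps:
(v + (145242 - 1*(-135009))) + U = (-118642 + (145242 - 1*(-135009))) - 80618 = (-118642 + (145242 + 135009)) - 80618 = (-118642 + 280251) - 80618 = 161609 - 80618 = 80991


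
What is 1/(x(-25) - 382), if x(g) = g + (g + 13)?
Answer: -1/419 ≈ -0.0023866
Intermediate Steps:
x(g) = 13 + 2*g (x(g) = g + (13 + g) = 13 + 2*g)
1/(x(-25) - 382) = 1/((13 + 2*(-25)) - 382) = 1/((13 - 50) - 382) = 1/(-37 - 382) = 1/(-419) = -1/419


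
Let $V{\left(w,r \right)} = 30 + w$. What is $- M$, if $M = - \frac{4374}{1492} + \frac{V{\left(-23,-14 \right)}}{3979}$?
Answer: $\frac{8696851}{2968334} \approx 2.9299$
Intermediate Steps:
$M = - \frac{8696851}{2968334}$ ($M = - \frac{4374}{1492} + \frac{30 - 23}{3979} = \left(-4374\right) \frac{1}{1492} + 7 \cdot \frac{1}{3979} = - \frac{2187}{746} + \frac{7}{3979} = - \frac{8696851}{2968334} \approx -2.9299$)
$- M = \left(-1\right) \left(- \frac{8696851}{2968334}\right) = \frac{8696851}{2968334}$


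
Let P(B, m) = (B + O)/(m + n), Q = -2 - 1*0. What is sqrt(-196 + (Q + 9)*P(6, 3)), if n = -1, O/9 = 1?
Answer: I*sqrt(574)/2 ≈ 11.979*I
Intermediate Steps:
O = 9 (O = 9*1 = 9)
Q = -2 (Q = -2 + 0 = -2)
P(B, m) = (9 + B)/(-1 + m) (P(B, m) = (B + 9)/(m - 1) = (9 + B)/(-1 + m))
sqrt(-196 + (Q + 9)*P(6, 3)) = sqrt(-196 + (-2 + 9)*((9 + 6)/(-1 + 3))) = sqrt(-196 + 7*(15/2)) = sqrt(-196 + 105/2) = sqrt(-287/2) = I*sqrt(574)/2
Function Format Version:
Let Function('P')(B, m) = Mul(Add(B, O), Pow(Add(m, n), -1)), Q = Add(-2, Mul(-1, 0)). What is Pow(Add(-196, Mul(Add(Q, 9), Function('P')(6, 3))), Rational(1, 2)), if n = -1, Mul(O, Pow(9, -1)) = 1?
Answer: Mul(Rational(1, 2), I, Pow(574, Rational(1, 2))) ≈ Mul(11.979, I)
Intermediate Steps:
O = 9 (O = Mul(9, 1) = 9)
Q = -2 (Q = Add(-2, 0) = -2)
Function('P')(B, m) = Mul(Pow(Add(-1, m), -1), Add(9, B)) (Function('P')(B, m) = Mul(Add(B, 9), Pow(Add(m, -1), -1)) = Mul(Add(9, B), Pow(Add(-1, m), -1)) = Mul(Pow(Add(-1, m), -1), Add(9, B)))
Pow(Add(-196, Mul(Add(Q, 9), Function('P')(6, 3))), Rational(1, 2)) = Pow(Add(-196, Mul(Add(-2, 9), Mul(Pow(Add(-1, 3), -1), Add(9, 6)))), Rational(1, 2)) = Pow(Add(-196, Mul(7, Mul(Pow(2, -1), 15))), Rational(1, 2)) = Pow(Add(-196, Mul(7, Mul(Rational(1, 2), 15))), Rational(1, 2)) = Pow(Add(-196, Mul(7, Rational(15, 2))), Rational(1, 2)) = Pow(Add(-196, Rational(105, 2)), Rational(1, 2)) = Pow(Rational(-287, 2), Rational(1, 2)) = Mul(Rational(1, 2), I, Pow(574, Rational(1, 2)))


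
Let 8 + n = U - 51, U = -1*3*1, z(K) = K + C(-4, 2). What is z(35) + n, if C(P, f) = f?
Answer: -25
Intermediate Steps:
z(K) = 2 + K (z(K) = K + 2 = 2 + K)
U = -3 (U = -3*1 = -3)
n = -62 (n = -8 + (-3 - 51) = -8 - 54 = -62)
z(35) + n = (2 + 35) - 62 = 37 - 62 = -25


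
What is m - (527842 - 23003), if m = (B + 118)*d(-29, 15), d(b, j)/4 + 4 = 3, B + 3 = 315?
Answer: -506559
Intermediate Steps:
B = 312 (B = -3 + 315 = 312)
d(b, j) = -4 (d(b, j) = -16 + 4*3 = -16 + 12 = -4)
m = -1720 (m = (312 + 118)*(-4) = 430*(-4) = -1720)
m - (527842 - 23003) = -1720 - (527842 - 23003) = -1720 - 1*504839 = -1720 - 504839 = -506559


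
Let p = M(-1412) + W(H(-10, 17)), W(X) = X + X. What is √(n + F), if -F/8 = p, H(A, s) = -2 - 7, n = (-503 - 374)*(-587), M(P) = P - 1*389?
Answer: √529351 ≈ 727.57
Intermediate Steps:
M(P) = -389 + P (M(P) = P - 389 = -389 + P)
n = 514799 (n = -877*(-587) = 514799)
H(A, s) = -9
W(X) = 2*X
p = -1819 (p = (-389 - 1412) + 2*(-9) = -1801 - 18 = -1819)
F = 14552 (F = -8*(-1819) = 14552)
√(n + F) = √(514799 + 14552) = √529351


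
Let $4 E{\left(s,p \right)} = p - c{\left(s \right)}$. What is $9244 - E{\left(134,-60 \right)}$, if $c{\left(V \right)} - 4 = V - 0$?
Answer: $\frac{18587}{2} \approx 9293.5$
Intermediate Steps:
$c{\left(V \right)} = 4 + V$ ($c{\left(V \right)} = 4 + \left(V - 0\right) = 4 + \left(V + 0\right) = 4 + V$)
$E{\left(s,p \right)} = -1 - \frac{s}{4} + \frac{p}{4}$ ($E{\left(s,p \right)} = \frac{p - \left(4 + s\right)}{4} = \frac{-4 + p - s}{4} = -1 - \frac{s}{4} + \frac{p}{4}$)
$9244 - E{\left(134,-60 \right)} = 9244 - \left(-1 - \frac{67}{2} + \frac{1}{4} \left(-60\right)\right) = 9244 - \left(-1 - \frac{67}{2} - 15\right) = 9244 - - \frac{99}{2} = 9244 + \frac{99}{2} = \frac{18587}{2}$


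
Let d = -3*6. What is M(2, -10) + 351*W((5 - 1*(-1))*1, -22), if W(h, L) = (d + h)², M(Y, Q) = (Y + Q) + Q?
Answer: 50526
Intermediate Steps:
d = -18
M(Y, Q) = Y + 2*Q (M(Y, Q) = (Q + Y) + Q = Y + 2*Q)
W(h, L) = (-18 + h)²
M(2, -10) + 351*W((5 - 1*(-1))*1, -22) = (2 + 2*(-10)) + 351*(-18 + (5 - 1*(-1))*1)² = (2 - 20) + 351*(-18 + (5 + 1)*1)² = -18 + 351*(-18 + 6*1)² = -18 + 351*(-18 + 6)² = -18 + 351*(-12)² = -18 + 351*144 = -18 + 50544 = 50526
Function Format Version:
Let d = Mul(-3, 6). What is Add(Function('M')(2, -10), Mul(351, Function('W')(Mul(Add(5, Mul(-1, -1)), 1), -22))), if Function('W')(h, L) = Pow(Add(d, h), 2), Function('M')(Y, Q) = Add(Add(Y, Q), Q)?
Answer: 50526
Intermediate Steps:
d = -18
Function('M')(Y, Q) = Add(Y, Mul(2, Q)) (Function('M')(Y, Q) = Add(Add(Q, Y), Q) = Add(Y, Mul(2, Q)))
Function('W')(h, L) = Pow(Add(-18, h), 2)
Add(Function('M')(2, -10), Mul(351, Function('W')(Mul(Add(5, Mul(-1, -1)), 1), -22))) = Add(Add(2, Mul(2, -10)), Mul(351, Pow(Add(-18, Mul(Add(5, Mul(-1, -1)), 1)), 2))) = Add(Add(2, -20), Mul(351, Pow(Add(-18, Mul(Add(5, 1), 1)), 2))) = Add(-18, Mul(351, Pow(Add(-18, Mul(6, 1)), 2))) = Add(-18, Mul(351, Pow(Add(-18, 6), 2))) = Add(-18, Mul(351, Pow(-12, 2))) = Add(-18, Mul(351, 144)) = Add(-18, 50544) = 50526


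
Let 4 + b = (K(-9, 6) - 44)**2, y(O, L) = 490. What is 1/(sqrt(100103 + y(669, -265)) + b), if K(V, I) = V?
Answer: 935/2589144 - sqrt(11177)/2589144 ≈ 0.00032029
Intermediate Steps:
b = 2805 (b = -4 + (-9 - 44)**2 = -4 + (-53)**2 = -4 + 2809 = 2805)
1/(sqrt(100103 + y(669, -265)) + b) = 1/(sqrt(100103 + 490) + 2805) = 1/(sqrt(100593) + 2805) = 1/(3*sqrt(11177) + 2805) = 1/(2805 + 3*sqrt(11177))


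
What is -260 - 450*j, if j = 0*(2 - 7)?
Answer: -260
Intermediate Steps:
j = 0 (j = 0*(-5) = 0)
-260 - 450*j = -260 - 450*0 = -260 + 0 = -260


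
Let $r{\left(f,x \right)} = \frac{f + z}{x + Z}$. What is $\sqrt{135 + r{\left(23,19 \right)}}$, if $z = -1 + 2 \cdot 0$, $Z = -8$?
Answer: $\sqrt{137} \approx 11.705$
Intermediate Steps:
$z = -1$ ($z = -1 + 0 = -1$)
$r{\left(f,x \right)} = \frac{-1 + f}{-8 + x}$ ($r{\left(f,x \right)} = \frac{f - 1}{x - 8} = \frac{-1 + f}{-8 + x}$)
$\sqrt{135 + r{\left(23,19 \right)}} = \sqrt{135 + \frac{-1 + 23}{-8 + 19}} = \sqrt{135 + \frac{1}{11} \cdot 22} = \sqrt{135 + 2} = \sqrt{137}$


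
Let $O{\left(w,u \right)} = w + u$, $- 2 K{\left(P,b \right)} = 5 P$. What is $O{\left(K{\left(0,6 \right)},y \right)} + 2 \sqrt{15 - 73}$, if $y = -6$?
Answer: $-6 + 2 i \sqrt{58} \approx -6.0 + 15.232 i$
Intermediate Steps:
$K{\left(P,b \right)} = - \frac{5 P}{2}$
$O{\left(w,u \right)} = u + w$
$O{\left(K{\left(0,6 \right)},y \right)} + 2 \sqrt{15 - 73} = \left(-6 - 0\right) + 2 \sqrt{15 - 73} = \left(-6 + 0\right) + 2 \sqrt{-58} = -6 + 2 i \sqrt{58}$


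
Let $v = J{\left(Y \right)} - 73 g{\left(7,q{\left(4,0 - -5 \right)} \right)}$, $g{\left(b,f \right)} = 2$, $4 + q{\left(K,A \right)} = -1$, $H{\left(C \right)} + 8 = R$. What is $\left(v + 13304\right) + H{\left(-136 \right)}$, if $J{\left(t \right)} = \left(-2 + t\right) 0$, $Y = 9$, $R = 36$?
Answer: $13186$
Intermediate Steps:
$H{\left(C \right)} = 28$ ($H{\left(C \right)} = -8 + 36 = 28$)
$J{\left(t \right)} = 0$
$q{\left(K,A \right)} = -5$ ($q{\left(K,A \right)} = -4 - 1 = -5$)
$v = -146$ ($v = 0 - 146 = -146$)
$\left(v + 13304\right) + H{\left(-136 \right)} = \left(-146 + 13304\right) + 28 = 13158 + 28 = 13186$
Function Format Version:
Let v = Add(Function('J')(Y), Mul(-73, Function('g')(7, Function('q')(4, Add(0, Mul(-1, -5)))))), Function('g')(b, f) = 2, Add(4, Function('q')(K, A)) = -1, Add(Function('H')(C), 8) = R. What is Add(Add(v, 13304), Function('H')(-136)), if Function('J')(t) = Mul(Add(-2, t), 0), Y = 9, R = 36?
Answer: 13186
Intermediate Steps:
Function('H')(C) = 28 (Function('H')(C) = Add(-8, 36) = 28)
Function('J')(t) = 0
Function('q')(K, A) = -5 (Function('q')(K, A) = Add(-4, -1) = -5)
v = -146 (v = Add(0, Mul(-73, 2)) = Add(0, -146) = -146)
Add(Add(v, 13304), Function('H')(-136)) = Add(Add(-146, 13304), 28) = Add(13158, 28) = 13186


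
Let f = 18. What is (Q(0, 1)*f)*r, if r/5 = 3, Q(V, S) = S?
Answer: 270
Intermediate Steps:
r = 15 (r = 5*3 = 15)
(Q(0, 1)*f)*r = (1*18)*15 = 18*15 = 270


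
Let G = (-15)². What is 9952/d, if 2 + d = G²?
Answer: 9952/50623 ≈ 0.19659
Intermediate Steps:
G = 225
d = 50623 (d = -2 + 225² = -2 + 50625 = 50623)
9952/d = 9952/50623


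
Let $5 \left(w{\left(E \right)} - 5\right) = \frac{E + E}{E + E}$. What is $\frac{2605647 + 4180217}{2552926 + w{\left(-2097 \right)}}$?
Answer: $\frac{4241165}{1595582} \approx 2.6581$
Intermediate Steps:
$w{\left(E \right)} = \frac{26}{5}$ ($w{\left(E \right)} = 5 + \frac{\left(E + E\right) \frac{1}{E + E}}{5} = 5 + \frac{2 E \frac{1}{2 E}}{5} = 5 + \frac{1}{5} \cdot 1 = 5 + \frac{1}{5} = \frac{26}{5}$)
$\frac{2605647 + 4180217}{2552926 + w{\left(-2097 \right)}} = \frac{2605647 + 4180217}{2552926 + \frac{26}{5}} = \frac{6785864}{\frac{12764656}{5}} = 6785864 \cdot \frac{5}{12764656} = \frac{4241165}{1595582}$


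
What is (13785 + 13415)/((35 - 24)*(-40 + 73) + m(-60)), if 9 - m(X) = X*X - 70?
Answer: -13600/1579 ≈ -8.6131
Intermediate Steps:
m(X) = 79 - X² (m(X) = 9 - (X*X - 70) = 9 - (X² - 70) = 9 - (-70 + X²) = 9 + (70 - X²) = 79 - X²)
(13785 + 13415)/((35 - 24)*(-40 + 73) + m(-60)) = (13785 + 13415)/((35 - 24)*(-40 + 73) + (79 - 1*(-60)²)) = 27200/(11*33 + (79 - 1*3600)) = 27200/(363 + (79 - 3600)) = 27200/(363 - 3521) = 27200/(-3158) = 27200*(-1/3158) = -13600/1579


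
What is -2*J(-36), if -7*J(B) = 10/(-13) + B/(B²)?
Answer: -373/1638 ≈ -0.22772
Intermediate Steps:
J(B) = 10/91 - 1/(7*B) (J(B) = -(10/(-13) + B/(B²))/7 = -(10*(-1/13) + B/B²)/7 = -(-10/13 + 1/B)/7 = 10/91 - 1/(7*B))
-2*J(-36) = -2*(-13 + 10*(-36))/(91*(-36)) = -2*(-1)*(-13 - 360)/(91*36) = -2*(-1)*(-373)/(91*36) = -2*373/3276 = -373/1638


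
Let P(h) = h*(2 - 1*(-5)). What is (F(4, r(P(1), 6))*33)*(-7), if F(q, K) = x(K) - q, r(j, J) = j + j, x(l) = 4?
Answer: 0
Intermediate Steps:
P(h) = 7*h (P(h) = h*(2 + 5) = h*7 = 7*h)
r(j, J) = 2*j
F(q, K) = 4 - q
(F(4, r(P(1), 6))*33)*(-7) = ((4 - 1*4)*33)*(-7) = ((4 - 4)*33)*(-7) = (0*33)*(-7) = 0*(-7) = 0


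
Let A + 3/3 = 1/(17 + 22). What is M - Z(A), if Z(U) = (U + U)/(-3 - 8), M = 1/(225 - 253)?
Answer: -2557/12012 ≈ -0.21287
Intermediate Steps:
M = -1/28 (M = 1/(-28) = -1/28 ≈ -0.035714)
A = -38/39 (A = -1 + 1/(17 + 22) = -1 + 1/39 = -38/39 ≈ -0.97436)
Z(U) = -2*U/11 (Z(U) = (2*U)/(-11) = (2*U)*(-1/11) = -2*U/11)
M - Z(A) = -1/28 - (-2)*(-38)/(11*39) = -1/28 - 1*76/429 = -1/28 - 76/429 = -2557/12012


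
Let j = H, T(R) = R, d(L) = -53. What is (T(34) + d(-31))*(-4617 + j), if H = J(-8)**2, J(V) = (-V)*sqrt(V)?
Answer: 97451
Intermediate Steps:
J(V) = -V**(3/2)
H = -512 (H = (-(-8)**(3/2))**2 = (-(-16)*I*sqrt(2))**2 = (16*I*sqrt(2))**2 = -512)
j = -512
(T(34) + d(-31))*(-4617 + j) = (34 - 53)*(-4617 - 512) = -19*(-5129) = 97451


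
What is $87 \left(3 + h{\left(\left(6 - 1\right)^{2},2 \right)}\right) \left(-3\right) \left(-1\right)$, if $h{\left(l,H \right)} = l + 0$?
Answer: $7308$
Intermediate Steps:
$h{\left(l,H \right)} = l$
$87 \left(3 + h{\left(\left(6 - 1\right)^{2},2 \right)}\right) \left(-3\right) \left(-1\right) = 87 \left(3 + \left(6 - 1\right)^{2}\right) \left(-3\right) \left(-1\right) = 87 \left(3 + 5^{2}\right) \left(-3\right) \left(-1\right) = 87 \left(3 + 25\right) \left(-3\right) \left(-1\right) = 87 \cdot 28 \left(-3\right) \left(-1\right) = 87 \left(\left(-84\right) \left(-1\right)\right) = 87 \cdot 84 = 7308$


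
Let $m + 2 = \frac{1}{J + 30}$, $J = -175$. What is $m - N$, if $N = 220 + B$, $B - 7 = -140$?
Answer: $- \frac{12906}{145} \approx -89.007$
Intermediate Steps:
$B = -133$ ($B = 7 - 140 = -133$)
$N = 87$ ($N = 220 - 133 = 87$)
$m = - \frac{291}{145}$ ($m = -2 + \frac{1}{-175 + 30} = -2 + \frac{1}{-145} = -2 - \frac{1}{145} = - \frac{291}{145} \approx -2.0069$)
$m - N = - \frac{291}{145} - 87 = - \frac{12906}{145}$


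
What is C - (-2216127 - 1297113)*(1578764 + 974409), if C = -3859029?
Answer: 8969905651491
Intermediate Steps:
C - (-2216127 - 1297113)*(1578764 + 974409) = -3859029 - (-2216127 - 1297113)*(1578764 + 974409) = -3859029 - (-3513240)*2553173 = -3859029 - 1*(-8969909510520) = -3859029 + 8969909510520 = 8969905651491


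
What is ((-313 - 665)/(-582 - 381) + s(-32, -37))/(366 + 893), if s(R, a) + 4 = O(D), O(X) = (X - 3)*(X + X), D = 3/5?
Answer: -47062/10103475 ≈ -0.0046580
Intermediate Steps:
D = 3/5 (D = 3*(1/5) = 3/5 ≈ 0.60000)
O(X) = 2*X*(-3 + X) (O(X) = (-3 + X)*(2*X) = 2*X*(-3 + X))
s(R, a) = -172/25 (s(R, a) = -4 + 2*(3/5)*(-3 + 3/5) = -4 + 2*(3/5)*(-12/5) = -4 - 72/25 = -172/25)
((-313 - 665)/(-582 - 381) + s(-32, -37))/(366 + 893) = ((-313 - 665)/(-582 - 381) - 172/25)/(366 + 893) = (-978/(-963) - 172/25)/1259 = (-978*(-1/963) - 172/25)*(1/1259) = (326/321 - 172/25)*(1/1259) = -47062/8025*1/1259 = -47062/10103475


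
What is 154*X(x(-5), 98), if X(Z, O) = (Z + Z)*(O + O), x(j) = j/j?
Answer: 60368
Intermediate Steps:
x(j) = 1
X(Z, O) = 4*O*Z (X(Z, O) = (2*Z)*(2*O) = 4*O*Z)
154*X(x(-5), 98) = 154*(4*98*1) = 154*392 = 60368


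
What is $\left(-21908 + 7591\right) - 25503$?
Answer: $-39820$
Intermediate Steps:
$\left(-21908 + 7591\right) - 25503 = -14317 - 25503 = -39820$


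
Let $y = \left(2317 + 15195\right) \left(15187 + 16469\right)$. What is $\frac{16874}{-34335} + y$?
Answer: $\frac{19033946188246}{34335} \approx 5.5436 \cdot 10^{8}$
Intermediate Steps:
$y = 554359872$ ($y = 17512 \cdot 31656 = 554359872$)
$\frac{16874}{-34335} + y = \frac{16874}{-34335} + 554359872 = 16874 \left(- \frac{1}{34335}\right) + 554359872 = - \frac{16874}{34335} + 554359872 = \frac{19033946188246}{34335}$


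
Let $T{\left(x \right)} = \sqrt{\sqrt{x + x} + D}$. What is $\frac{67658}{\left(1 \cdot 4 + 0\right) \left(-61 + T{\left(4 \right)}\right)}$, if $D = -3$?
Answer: $- \frac{67658}{244 - 4 i \sqrt{3 - 2 \sqrt{2}}} \approx -277.27 - 1.8828 i$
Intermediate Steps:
$T{\left(x \right)} = \sqrt{-3 + \sqrt{2} \sqrt{x}}$ ($T{\left(x \right)} = \sqrt{\sqrt{x + x} - 3} = \sqrt{\sqrt{2 x} - 3} = \sqrt{\sqrt{2} \sqrt{x} - 3} = \sqrt{-3 + \sqrt{2} \sqrt{x}}$)
$\frac{67658}{\left(1 \cdot 4 + 0\right) \left(-61 + T{\left(4 \right)}\right)} = \frac{67658}{\left(1 \cdot 4 + 0\right) \left(-61 + \sqrt{-3 + \sqrt{2} \sqrt{4}}\right)} = \frac{67658}{\left(4 + 0\right) \left(-61 + \sqrt{-3 + \sqrt{2} \cdot 2}\right)} = \frac{67658}{4 \left(-61 + \sqrt{-3 + 2 \sqrt{2}}\right)} = \frac{67658}{-244 + 4 \sqrt{-3 + 2 \sqrt{2}}}$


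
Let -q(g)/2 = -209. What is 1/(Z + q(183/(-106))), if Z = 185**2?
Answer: 1/34643 ≈ 2.8866e-5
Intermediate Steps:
q(g) = 418 (q(g) = -2*(-209) = 418)
Z = 34225
1/(Z + q(183/(-106))) = 1/(34225 + 418) = 1/34643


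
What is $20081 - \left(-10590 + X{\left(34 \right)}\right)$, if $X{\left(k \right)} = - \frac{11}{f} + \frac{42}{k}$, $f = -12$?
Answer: $\frac{6256445}{204} \approx 30669.0$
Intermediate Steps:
$X{\left(k \right)} = \frac{11}{12} + \frac{42}{k}$ ($X{\left(k \right)} = - \frac{11}{-12} + \frac{42}{k} = \left(-11\right) \left(- \frac{1}{12}\right) + \frac{42}{k} = \frac{11}{12} + \frac{42}{k}$)
$20081 - \left(-10590 + X{\left(34 \right)}\right) = 20081 + \left(10590 - \left(\frac{11}{12} + \frac{42}{34}\right)\right) = 20081 + \left(10590 - \left(\frac{11}{12} + 42 \cdot \frac{1}{34}\right)\right) = 20081 + \left(10590 - \left(\frac{11}{12} + \frac{21}{17}\right)\right) = 20081 + \left(10590 - \frac{439}{204}\right) = 20081 + \frac{2159921}{204} = \frac{6256445}{204}$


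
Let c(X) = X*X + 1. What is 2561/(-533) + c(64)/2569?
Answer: -338116/105329 ≈ -3.2101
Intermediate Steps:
c(X) = 1 + X**2 (c(X) = X**2 + 1 = 1 + X**2)
2561/(-533) + c(64)/2569 = 2561/(-533) + (1 + 64**2)/2569 = 2561*(-1/533) + (1 + 4096)*(1/2569) = -197/41 + 4097*(1/2569) = -197/41 + 4097/2569 = -338116/105329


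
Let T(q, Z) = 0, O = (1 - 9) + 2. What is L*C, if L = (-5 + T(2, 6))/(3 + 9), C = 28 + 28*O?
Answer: 175/3 ≈ 58.333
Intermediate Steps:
O = -6 (O = -8 + 2 = -6)
C = -140 (C = 28 + 28*(-6) = 28 - 168 = -140)
L = -5/12 (L = (-5 + 0)/(3 + 9) = -5/12 ≈ -0.41667)
L*C = -5/12*(-140) = 175/3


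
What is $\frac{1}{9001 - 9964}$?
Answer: $- \frac{1}{963} \approx -0.0010384$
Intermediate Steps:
$\frac{1}{9001 - 9964} = \frac{1}{-963} = - \frac{1}{963}$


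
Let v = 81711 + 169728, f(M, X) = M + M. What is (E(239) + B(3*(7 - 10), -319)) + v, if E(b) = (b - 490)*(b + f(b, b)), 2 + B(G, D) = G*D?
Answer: 74341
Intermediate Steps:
f(M, X) = 2*M
v = 251439
B(G, D) = -2 + D*G (B(G, D) = -2 + G*D = -2 + D*G)
E(b) = 3*b*(-490 + b) (E(b) = (b - 490)*(b + 2*b) = (-490 + b)*(3*b) = 3*b*(-490 + b))
(E(239) + B(3*(7 - 10), -319)) + v = (3*239*(-490 + 239) + (-2 - 957*(7 - 10))) + 251439 = (3*239*(-251) + (-2 - 957*(-3))) + 251439 = (-179967 + (-2 - 319*(-9))) + 251439 = (-179967 + (-2 + 2871)) + 251439 = (-179967 + 2869) + 251439 = -177098 + 251439 = 74341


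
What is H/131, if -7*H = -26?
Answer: 26/917 ≈ 0.028353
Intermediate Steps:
H = 26/7 (H = -⅐*(-26) = 26/7 ≈ 3.7143)
H/131 = (26/7)/131 = (1/131)*(26/7) = 26/917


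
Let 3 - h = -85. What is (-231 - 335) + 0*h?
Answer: -566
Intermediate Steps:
h = 88 (h = 3 - 1*(-85) = 3 + 85 = 88)
(-231 - 335) + 0*h = (-231 - 335) + 0*88 = -566 + 0 = -566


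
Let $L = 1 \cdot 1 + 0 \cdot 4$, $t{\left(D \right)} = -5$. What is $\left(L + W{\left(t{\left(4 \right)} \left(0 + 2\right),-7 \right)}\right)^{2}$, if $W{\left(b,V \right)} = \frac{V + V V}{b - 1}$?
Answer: $\frac{961}{121} \approx 7.9421$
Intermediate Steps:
$W{\left(b,V \right)} = \frac{V + V^{2}}{-1 + b}$
$L = 1$ ($L = 1 + 0 = 1$)
$\left(L + W{\left(t{\left(4 \right)} \left(0 + 2\right),-7 \right)}\right)^{2} = \left(1 - \frac{7 \left(1 - 7\right)}{-1 - 5 \left(0 + 2\right)}\right)^{2} = \left(1 - 7 \frac{1}{-1 - 10} \left(-6\right)\right)^{2} = \left(1 - 7 \frac{1}{-11} \left(-6\right)\right)^{2} = \left(1 - \left(- \frac{7}{11}\right) \left(-6\right)\right)^{2} = \left(1 - \frac{42}{11}\right)^{2} = \left(- \frac{31}{11}\right)^{2} = \frac{961}{121}$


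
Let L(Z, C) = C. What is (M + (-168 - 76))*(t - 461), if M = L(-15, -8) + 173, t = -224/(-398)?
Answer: 7238533/199 ≈ 36375.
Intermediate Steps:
t = 112/199 (t = -224*(-1/398) = 112/199 ≈ 0.56281)
M = 165 (M = -8 + 173 = 165)
(M + (-168 - 76))*(t - 461) = (165 + (-168 - 76))*(112/199 - 461) = (165 - 244)*(-91627/199) = -79*(-91627/199) = 7238533/199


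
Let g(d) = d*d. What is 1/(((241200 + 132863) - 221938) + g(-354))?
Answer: 1/277441 ≈ 3.6044e-6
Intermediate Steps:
g(d) = d²
1/(((241200 + 132863) - 221938) + g(-354)) = 1/(((241200 + 132863) - 221938) + (-354)²) = 1/((374063 - 221938) + 125316) = 1/(152125 + 125316) = 1/277441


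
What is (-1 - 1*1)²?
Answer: 4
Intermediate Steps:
(-1 - 1*1)² = (-1 - 1)² = (-2)² = 4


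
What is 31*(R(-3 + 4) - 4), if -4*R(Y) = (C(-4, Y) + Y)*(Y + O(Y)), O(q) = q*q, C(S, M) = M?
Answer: -155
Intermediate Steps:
O(q) = q²
R(Y) = -Y*(Y + Y²)/2 (R(Y) = -(Y + Y)*(Y + Y²)/4 = -2*Y*(Y + Y²)/4 = -Y*(Y + Y²)/2)
31*(R(-3 + 4) - 4) = 31*((-3 + 4)²*(-1 - (-3 + 4))/2 - 4) = 31*((½)*1²*(-1 - 1*1) - 4) = 31*((½)*1*(-1 - 1) - 4) = 31*((½)*1*(-2) - 4) = 31*(-1 - 4) = 31*(-5) = -155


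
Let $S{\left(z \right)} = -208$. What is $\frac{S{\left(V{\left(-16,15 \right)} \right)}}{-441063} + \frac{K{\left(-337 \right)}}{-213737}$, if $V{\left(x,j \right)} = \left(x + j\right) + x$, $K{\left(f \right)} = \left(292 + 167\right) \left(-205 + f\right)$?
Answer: $\frac{109771228310}{94271482431} \approx 1.1644$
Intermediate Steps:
$K{\left(f \right)} = -94095 + 459 f$ ($K{\left(f \right)} = 459 \left(-205 + f\right) = -94095 + 459 f$)
$V{\left(x,j \right)} = j + 2 x$ ($V{\left(x,j \right)} = \left(j + x\right) + x = j + 2 x$)
$\frac{S{\left(V{\left(-16,15 \right)} \right)}}{-441063} + \frac{K{\left(-337 \right)}}{-213737} = - \frac{208}{-441063} + \frac{-94095 + 459 \left(-337\right)}{-213737} = \left(-208\right) \left(- \frac{1}{441063}\right) + \left(-94095 - 154683\right) \left(- \frac{1}{213737}\right) = \frac{208}{441063} - - \frac{248778}{213737} = \frac{208}{441063} + \frac{248778}{213737} = \frac{109771228310}{94271482431}$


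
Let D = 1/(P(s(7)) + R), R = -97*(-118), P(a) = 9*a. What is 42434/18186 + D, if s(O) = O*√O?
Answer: 916916269/392949399 - 63*√7/130983133 ≈ 2.3334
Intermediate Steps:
s(O) = O^(3/2)
R = 11446
D = 1/(11446 + 63*√7) (D = 1/(9*7^(3/2) + 11446) = 1/(9*(7*√7) + 11446) = 1/(63*√7 + 11446) = 1/(11446 + 63*√7) ≈ 8.6113e-5)
42434/18186 + D = 42434/18186 + (11446/130983133 - 63*√7/130983133) = 42434*(1/18186) + (11446/130983133 - 63*√7/130983133) = 7/3 + (11446/130983133 - 63*√7/130983133) = 916916269/392949399 - 63*√7/130983133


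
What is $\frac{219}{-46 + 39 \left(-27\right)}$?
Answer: $- \frac{219}{1099} \approx -0.19927$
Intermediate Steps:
$\frac{219}{-46 + 39 \left(-27\right)} = \frac{219}{-46 - 1053} = \frac{219}{-1099} = 219 \left(- \frac{1}{1099}\right) = - \frac{219}{1099}$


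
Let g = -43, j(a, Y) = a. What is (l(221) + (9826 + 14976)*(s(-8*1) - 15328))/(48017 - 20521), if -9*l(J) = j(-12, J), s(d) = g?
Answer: -81692473/5892 ≈ -13865.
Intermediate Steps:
s(d) = -43
l(J) = 4/3 (l(J) = -⅑*(-12) = 4/3)
(l(221) + (9826 + 14976)*(s(-8*1) - 15328))/(48017 - 20521) = (4/3 + (9826 + 14976)*(-43 - 15328))/(48017 - 20521) = (4/3 + 24802*(-15371))/27496 = (4/3 - 381231542)*(1/27496) = -1143694622/3*1/27496 = -81692473/5892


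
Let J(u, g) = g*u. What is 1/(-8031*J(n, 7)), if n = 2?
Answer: -1/112434 ≈ -8.8941e-6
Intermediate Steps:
1/(-8031*J(n, 7)) = 1/(-56217*2) = 1/(-8031*14) = 1/(-112434) = -1/112434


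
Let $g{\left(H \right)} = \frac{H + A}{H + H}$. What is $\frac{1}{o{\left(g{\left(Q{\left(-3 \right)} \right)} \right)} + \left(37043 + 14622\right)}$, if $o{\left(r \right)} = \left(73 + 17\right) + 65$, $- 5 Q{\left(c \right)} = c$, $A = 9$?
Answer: $\frac{1}{51820} \approx 1.9298 \cdot 10^{-5}$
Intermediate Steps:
$Q{\left(c \right)} = - \frac{c}{5}$
$g{\left(H \right)} = \frac{9 + H}{2 H}$ ($g{\left(H \right)} = \frac{H + 9}{H + H} = \frac{9 + H}{2 H}$)
$o{\left(r \right)} = 155$ ($o{\left(r \right)} = 90 + 65 = 155$)
$\frac{1}{o{\left(g{\left(Q{\left(-3 \right)} \right)} \right)} + \left(37043 + 14622\right)} = \frac{1}{155 + \left(37043 + 14622\right)} = \frac{1}{155 + 51665} = \frac{1}{51820}$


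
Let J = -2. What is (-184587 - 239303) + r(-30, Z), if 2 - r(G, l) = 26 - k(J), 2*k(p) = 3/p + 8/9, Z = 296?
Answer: -15260915/36 ≈ -4.2391e+5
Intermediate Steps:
k(p) = 4/9 + 3/(2*p) (k(p) = (3/p + 8/9)/2 = (8/9 + 3/p)/2 = 4/9 + 3/(2*p))
r(G, l) = -875/36 (r(G, l) = 2 - (26 - (27 + 8*(-2))/(18*(-2))) = 2 - (26 - (-1)*(27 - 16)/(18*2)) = 2 - (26 - (-1)*11/(18*2)) = 2 - (26 - 1*(-11/36)) = 2 - (26 + 11/36) = 2 - 1*947/36 = 2 - 947/36 = -875/36)
(-184587 - 239303) + r(-30, Z) = (-184587 - 239303) - 875/36 = -423890 - 875/36 = -15260915/36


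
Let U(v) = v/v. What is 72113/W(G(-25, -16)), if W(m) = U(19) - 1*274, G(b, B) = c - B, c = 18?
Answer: -72113/273 ≈ -264.15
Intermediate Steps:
G(b, B) = 18 - B
U(v) = 1
W(m) = -273 (W(m) = 1 - 1*274 = 1 - 274 = -273)
72113/W(G(-25, -16)) = 72113/(-273) = 72113*(-1/273) = -72113/273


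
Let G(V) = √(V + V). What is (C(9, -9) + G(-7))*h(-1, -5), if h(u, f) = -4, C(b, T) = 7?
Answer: -28 - 4*I*√14 ≈ -28.0 - 14.967*I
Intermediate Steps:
G(V) = √2*√V (G(V) = √(2*V) = √2*√V)
(C(9, -9) + G(-7))*h(-1, -5) = (7 + √2*√(-7))*(-4) = (7 + √2*(I*√7))*(-4) = (7 + I*√14)*(-4) = -28 - 4*I*√14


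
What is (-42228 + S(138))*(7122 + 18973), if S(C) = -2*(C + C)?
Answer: -1116344100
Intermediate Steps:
S(C) = -4*C
(-42228 + S(138))*(7122 + 18973) = (-42228 - 4*138)*(7122 + 18973) = (-42228 - 552)*26095 = -42780*26095 = -1116344100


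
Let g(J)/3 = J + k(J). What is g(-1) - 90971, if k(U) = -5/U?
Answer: -90959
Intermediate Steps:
g(J) = -15/J + 3*J (g(J) = 3*(J - 5/J) = -15/J + 3*J)
g(-1) - 90971 = (-15/(-1) + 3*(-1)) - 90971 = (-15*(-1) - 3) - 90971 = (15 - 3) - 90971 = 12 - 90971 = -90959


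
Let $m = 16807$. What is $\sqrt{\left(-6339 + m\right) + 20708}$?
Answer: $6 \sqrt{866} \approx 176.57$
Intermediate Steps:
$\sqrt{\left(-6339 + m\right) + 20708} = \sqrt{\left(-6339 + 16807\right) + 20708} = \sqrt{10468 + 20708} = \sqrt{31176} = 6 \sqrt{866}$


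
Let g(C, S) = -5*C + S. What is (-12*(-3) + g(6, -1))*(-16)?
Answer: -80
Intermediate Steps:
g(C, S) = S - 5*C
(-12*(-3) + g(6, -1))*(-16) = (-12*(-3) + (-1 - 5*6))*(-16) = (36 + (-1 - 30))*(-16) = (36 - 31)*(-16) = 5*(-16) = -80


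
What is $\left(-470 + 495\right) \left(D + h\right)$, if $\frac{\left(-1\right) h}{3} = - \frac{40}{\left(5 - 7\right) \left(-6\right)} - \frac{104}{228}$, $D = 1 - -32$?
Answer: $\frac{21075}{19} \approx 1109.2$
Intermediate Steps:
$D = 33$ ($D = 1 + 32 = 33$)
$h = \frac{216}{19}$ ($h = - 3 \left(- \frac{40}{\left(5 - 7\right) \left(-6\right)} - \frac{104}{228}\right) = - 3 \left(- \frac{40}{\left(-2\right) \left(-6\right)} - \frac{26}{57}\right) = - 3 \left(- \frac{40}{12} - \frac{26}{57}\right) = - 3 \left(\left(-40\right) \frac{1}{12} - \frac{26}{57}\right) = - 3 \left(- \frac{10}{3} - \frac{26}{57}\right) = \left(-3\right) \left(- \frac{72}{19}\right) = \frac{216}{19} \approx 11.368$)
$\left(-470 + 495\right) \left(D + h\right) = \left(-470 + 495\right) \left(33 + \frac{216}{19}\right) = 25 \cdot \frac{843}{19} = \frac{21075}{19}$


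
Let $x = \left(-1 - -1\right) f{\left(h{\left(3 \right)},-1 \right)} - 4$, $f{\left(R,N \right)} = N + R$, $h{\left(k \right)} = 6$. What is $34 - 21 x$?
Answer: $118$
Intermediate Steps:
$x = -4$ ($x = \left(-1 - -1\right) \left(-1 + 6\right) - 4 = \left(-1 + 1\right) 5 - 4 = 0 \cdot 5 - 4 = 0 - 4 = -4$)
$34 - 21 x = 34 - -84 = 34 + 84 = 118$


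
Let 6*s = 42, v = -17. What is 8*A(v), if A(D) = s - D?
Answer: 192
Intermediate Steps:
s = 7 (s = (⅙)*42 = 7)
A(D) = 7 - D
8*A(v) = 8*(7 - 1*(-17)) = 8*(7 + 17) = 8*24 = 192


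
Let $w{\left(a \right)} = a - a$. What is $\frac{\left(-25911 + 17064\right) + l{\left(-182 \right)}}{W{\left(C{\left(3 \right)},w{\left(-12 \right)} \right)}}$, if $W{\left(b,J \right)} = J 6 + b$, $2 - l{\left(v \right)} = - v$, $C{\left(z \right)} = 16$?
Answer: $- \frac{9027}{16} \approx -564.19$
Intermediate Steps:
$l{\left(v \right)} = 2 + v$ ($l{\left(v \right)} = 2 - - v = 2 + v$)
$w{\left(a \right)} = 0$
$W{\left(b,J \right)} = b + 6 J$ ($W{\left(b,J \right)} = 6 J + b = b + 6 J$)
$\frac{\left(-25911 + 17064\right) + l{\left(-182 \right)}}{W{\left(C{\left(3 \right)},w{\left(-12 \right)} \right)}} = \frac{\left(-25911 + 17064\right) + \left(2 - 182\right)}{16 + 6 \cdot 0} = \frac{-8847 - 180}{16 + 0} = - \frac{9027}{16}$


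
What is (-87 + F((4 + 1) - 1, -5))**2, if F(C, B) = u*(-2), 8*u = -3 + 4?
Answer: 121801/16 ≈ 7612.6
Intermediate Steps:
u = 1/8 (u = (-3 + 4)/8 = (1/8)*1 = 1/8 ≈ 0.12500)
F(C, B) = -1/4 (F(C, B) = (1/8)*(-2) = -1/4)
(-87 + F((4 + 1) - 1, -5))**2 = (-87 - 1/4)**2 = (-349/4)**2 = 121801/16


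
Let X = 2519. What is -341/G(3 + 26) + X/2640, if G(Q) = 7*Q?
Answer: -35353/48720 ≈ -0.72564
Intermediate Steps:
-341/G(3 + 26) + X/2640 = -341*1/(7*(3 + 26)) + 2519/2640 = -341/(7*29) + 2519*(1/2640) = -341/203 + 229/240 = -35353/48720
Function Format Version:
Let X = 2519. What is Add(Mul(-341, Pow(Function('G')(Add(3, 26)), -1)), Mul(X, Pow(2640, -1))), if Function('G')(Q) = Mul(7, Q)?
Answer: Rational(-35353, 48720) ≈ -0.72564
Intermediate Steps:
Add(Mul(-341, Pow(Function('G')(Add(3, 26)), -1)), Mul(X, Pow(2640, -1))) = Add(Mul(-341, Pow(Mul(7, Add(3, 26)), -1)), Mul(2519, Pow(2640, -1))) = Add(Mul(-341, Pow(Mul(7, 29), -1)), Mul(2519, Rational(1, 2640))) = Add(Mul(-341, Pow(203, -1)), Rational(229, 240)) = Add(Mul(-341, Rational(1, 203)), Rational(229, 240)) = Add(Rational(-341, 203), Rational(229, 240)) = Rational(-35353, 48720)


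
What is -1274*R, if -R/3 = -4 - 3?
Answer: -26754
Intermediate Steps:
R = 21 (R = -3*(-4 - 3) = -3*(-7) = 21)
-1274*R = -1274*21 = -26754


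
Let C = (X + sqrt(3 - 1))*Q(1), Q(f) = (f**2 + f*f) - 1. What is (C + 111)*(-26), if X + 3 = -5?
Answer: -2678 - 26*sqrt(2) ≈ -2714.8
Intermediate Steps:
X = -8 (X = -3 - 5 = -8)
Q(f) = -1 + 2*f**2 (Q(f) = (f**2 + f**2) - 1 = 2*f**2 - 1 = -1 + 2*f**2)
C = -8 + sqrt(2) (C = (-8 + sqrt(3 - 1))*(-1 + 2*1**2) = (-8 + sqrt(2))*(-1 + 2*1) = (-8 + sqrt(2))*(-1 + 2) = (-8 + sqrt(2))*1 = -8 + sqrt(2) ≈ -6.5858)
(C + 111)*(-26) = ((-8 + sqrt(2)) + 111)*(-26) = (103 + sqrt(2))*(-26) = -2678 - 26*sqrt(2)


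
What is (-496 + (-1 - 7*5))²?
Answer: 283024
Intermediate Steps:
(-496 + (-1 - 7*5))² = (-496 + (-1 - 35))² = (-496 - 36)² = (-532)² = 283024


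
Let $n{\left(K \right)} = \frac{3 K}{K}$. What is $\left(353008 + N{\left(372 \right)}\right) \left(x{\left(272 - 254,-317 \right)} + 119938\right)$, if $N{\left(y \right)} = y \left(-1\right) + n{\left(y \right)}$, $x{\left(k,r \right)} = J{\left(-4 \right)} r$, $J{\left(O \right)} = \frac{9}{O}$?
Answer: $\frac{170185344595}{4} \approx 4.2546 \cdot 10^{10}$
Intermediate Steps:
$n{\left(K \right)} = 3$
$x{\left(k,r \right)} = - \frac{9 r}{4}$ ($x{\left(k,r \right)} = \frac{9}{-4} r = 9 \left(- \frac{1}{4}\right) r = - \frac{9 r}{4}$)
$N{\left(y \right)} = 3 - y$ ($N{\left(y \right)} = y \left(-1\right) + 3 = - y + 3 = 3 - y$)
$\left(353008 + N{\left(372 \right)}\right) \left(x{\left(272 - 254,-317 \right)} + 119938\right) = \left(353008 + \left(3 - 372\right)\right) \left(\left(- \frac{9}{4}\right) \left(-317\right) + 119938\right) = \left(353008 + \left(3 - 372\right)\right) \left(\frac{2853}{4} + 119938\right) = \left(353008 - 369\right) \frac{482605}{4} = 352639 \cdot \frac{482605}{4} = \frac{170185344595}{4}$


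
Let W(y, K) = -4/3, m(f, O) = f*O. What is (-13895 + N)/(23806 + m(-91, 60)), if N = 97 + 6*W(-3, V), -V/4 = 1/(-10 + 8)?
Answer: -6903/9173 ≈ -0.75253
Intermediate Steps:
V = 2 (V = -4/(-10 + 8) = -4/(-2) = -4*(-½) = 2)
m(f, O) = O*f
W(y, K) = -4/3 (W(y, K) = -4*⅓ = -4/3)
N = 89 (N = 97 + 6*(-4/3) = 97 - 8 = 89)
(-13895 + N)/(23806 + m(-91, 60)) = (-13895 + 89)/(23806 + 60*(-91)) = -13806/(23806 - 5460) = -13806/18346 = -13806*1/18346 = -6903/9173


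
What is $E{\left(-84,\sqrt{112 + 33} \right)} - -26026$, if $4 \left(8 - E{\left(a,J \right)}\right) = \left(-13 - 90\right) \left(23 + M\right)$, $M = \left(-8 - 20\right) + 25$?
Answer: $26549$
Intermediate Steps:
$M = -3$ ($M = -28 + 25 = -3$)
$E{\left(a,J \right)} = 523$ ($E{\left(a,J \right)} = 8 - \frac{\left(-13 - 90\right) \left(23 - 3\right)}{4} = 8 - \frac{\left(-103\right) 20}{4} = 8 - -515 = 8 + 515 = 523$)
$E{\left(-84,\sqrt{112 + 33} \right)} - -26026 = 523 - -26026 = 523 + 26026 = 26549$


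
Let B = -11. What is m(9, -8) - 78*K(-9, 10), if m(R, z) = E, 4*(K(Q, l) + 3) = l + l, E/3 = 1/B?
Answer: -1719/11 ≈ -156.27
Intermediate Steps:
E = -3/11 (E = 3/(-11) = 3*(-1/11) = -3/11 ≈ -0.27273)
K(Q, l) = -3 + l/2 (K(Q, l) = -3 + (l + l)/4 = -3 + (2*l)/4 = -3 + l/2)
m(R, z) = -3/11
m(9, -8) - 78*K(-9, 10) = -3/11 - 78*(-3 + (½)*10) = -3/11 - 78*(-3 + 5) = -3/11 - 78*2 = -3/11 - 156 = -1719/11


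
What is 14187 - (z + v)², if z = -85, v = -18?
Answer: 3578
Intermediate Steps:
14187 - (z + v)² = 14187 - (-85 - 18)² = 14187 - 1*(-103)² = 14187 - 1*10609 = 14187 - 10609 = 3578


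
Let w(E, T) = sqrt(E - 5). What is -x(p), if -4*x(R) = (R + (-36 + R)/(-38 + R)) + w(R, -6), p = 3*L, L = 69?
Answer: 17577/338 + sqrt(202)/4 ≈ 55.556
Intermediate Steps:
w(E, T) = sqrt(-5 + E)
p = 207 (p = 3*69 = 207)
x(R) = -R/4 - sqrt(-5 + R)/4 - (-36 + R)/(4*(-38 + R)) (x(R) = -((R + (-36 + R)/(-38 + R)) + sqrt(-5 + R))/4 = -(R + sqrt(-5 + R) + (-36 + R)/(-38 + R))/4 = -R/4 - sqrt(-5 + R)/4 - (-36 + R)/(4*(-38 + R)))
-x(p) = -(36 - 1*207**2 + 37*207 + 38*sqrt(-5 + 207) - 1*207*sqrt(-5 + 207))/(4*(-38 + 207)) = -(36 - 1*42849 + 7659 + 38*sqrt(202) - 1*207*sqrt(202))/(4*169) = -(36 - 42849 + 7659 + 38*sqrt(202) - 207*sqrt(202))/(4*169) = -(-35154 - 169*sqrt(202))/(4*169) = -(-17577/338 - sqrt(202)/4) = 17577/338 + sqrt(202)/4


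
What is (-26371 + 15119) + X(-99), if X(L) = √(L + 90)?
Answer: -11252 + 3*I ≈ -11252.0 + 3.0*I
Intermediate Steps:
X(L) = √(90 + L)
(-26371 + 15119) + X(-99) = (-26371 + 15119) + √(90 - 99) = -11252 + √(-9) = -11252 + 3*I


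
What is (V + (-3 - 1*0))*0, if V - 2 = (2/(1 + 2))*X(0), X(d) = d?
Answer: 0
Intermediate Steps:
V = 2 (V = 2 + (2/(1 + 2))*0 = 2 + (2/3)*0 = 2 + 0 = 2)
(V + (-3 - 1*0))*0 = (2 + (-3 - 1*0))*0 = (2 + (-3 + 0))*0 = (2 - 3)*0 = -1*0 = 0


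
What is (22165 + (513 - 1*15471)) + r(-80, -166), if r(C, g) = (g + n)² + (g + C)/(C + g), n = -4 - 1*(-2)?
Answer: 35432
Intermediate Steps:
n = -2 (n = -4 + 2 = -2)
r(C, g) = 1 + (-2 + g)² (r(C, g) = (g - 2)² + (g + C)/(C + g) = (-2 + g)² + (C + g)/(C + g) = (-2 + g)² + 1 = 1 + (-2 + g)²)
(22165 + (513 - 1*15471)) + r(-80, -166) = (22165 + (513 - 1*15471)) + (5 + (-166)² - 4*(-166)) = (22165 + (513 - 15471)) + (5 + 27556 + 664) = (22165 - 14958) + 28225 = 7207 + 28225 = 35432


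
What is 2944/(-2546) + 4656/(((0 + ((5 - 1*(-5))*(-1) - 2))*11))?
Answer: -510116/14003 ≈ -36.429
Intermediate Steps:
2944/(-2546) + 4656/(((0 + ((5 - 1*(-5))*(-1) - 2))*11)) = 2944*(-1/2546) + 4656/(((0 + ((5 + 5)*(-1) - 2))*11)) = -1472/1273 + 4656/(((0 + (10*(-1) - 2))*11)) = -1472/1273 + 4656/(((0 + (-10 - 2))*11)) = -1472/1273 + 4656/(((0 - 12)*11)) = -1472/1273 + 4656/((-12*11)) = -1472/1273 + 4656/(-132) = -1472/1273 + 4656*(-1/132) = -1472/1273 - 388/11 = -510116/14003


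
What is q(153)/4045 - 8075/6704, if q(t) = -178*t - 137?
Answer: -216158559/27117680 ≈ -7.9711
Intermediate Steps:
q(t) = -137 - 178*t
q(153)/4045 - 8075/6704 = (-137 - 178*153)/4045 - 8075/6704 = (-137 - 27234)*(1/4045) - 8075*1/6704 = -27371*1/4045 - 8075/6704 = -27371/4045 - 8075/6704 = -216158559/27117680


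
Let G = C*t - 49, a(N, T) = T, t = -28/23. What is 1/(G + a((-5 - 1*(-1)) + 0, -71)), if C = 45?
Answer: -23/4020 ≈ -0.0057214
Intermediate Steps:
t = -28/23 (t = -28*1/23 = -28/23 ≈ -1.2174)
G = -2387/23 (G = 45*(-28/23) - 49 = -1260/23 - 49 = -2387/23 ≈ -103.78)
1/(G + a((-5 - 1*(-1)) + 0, -71)) = 1/(-2387/23 - 71) = 1/(-4020/23) = -23/4020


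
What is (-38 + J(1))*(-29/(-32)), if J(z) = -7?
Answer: -1305/32 ≈ -40.781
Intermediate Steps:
(-38 + J(1))*(-29/(-32)) = (-38 - 7)*(-29/(-32)) = -(-1305)*(-1)/32 = -45*29/32 = -1305/32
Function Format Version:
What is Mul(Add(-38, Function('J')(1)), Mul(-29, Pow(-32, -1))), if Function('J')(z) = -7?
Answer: Rational(-1305, 32) ≈ -40.781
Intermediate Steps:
Mul(Add(-38, Function('J')(1)), Mul(-29, Pow(-32, -1))) = Mul(Add(-38, -7), Mul(-29, Pow(-32, -1))) = Mul(-45, Mul(-29, Rational(-1, 32))) = Mul(-45, Rational(29, 32)) = Rational(-1305, 32)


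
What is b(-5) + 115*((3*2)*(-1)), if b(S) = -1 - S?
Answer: -686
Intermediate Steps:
b(-5) + 115*((3*2)*(-1)) = (-1 - 1*(-5)) + 115*((3*2)*(-1)) = (-1 + 5) + 115*(6*(-1)) = 4 + 115*(-6) = 4 - 690 = -686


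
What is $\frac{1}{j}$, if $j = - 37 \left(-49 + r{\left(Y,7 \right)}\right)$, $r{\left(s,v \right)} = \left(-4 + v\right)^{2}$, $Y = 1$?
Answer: $\frac{1}{1480} \approx 0.00067568$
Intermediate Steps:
$j = 1480$ ($j = - 37 \left(-49 + \left(-4 + 7\right)^{2}\right) = - 37 \left(-49 + 3^{2}\right) = - 37 \left(-49 + 9\right) = \left(-37\right) \left(-40\right) = 1480$)
$\frac{1}{j} = \frac{1}{1480}$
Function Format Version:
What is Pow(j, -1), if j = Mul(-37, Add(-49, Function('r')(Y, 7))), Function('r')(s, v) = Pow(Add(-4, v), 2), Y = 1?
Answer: Rational(1, 1480) ≈ 0.00067568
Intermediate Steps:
j = 1480 (j = Mul(-37, Add(-49, Pow(Add(-4, 7), 2))) = Mul(-37, Add(-49, Pow(3, 2))) = Mul(-37, Add(-49, 9)) = Mul(-37, -40) = 1480)
Pow(j, -1) = Pow(1480, -1) = Rational(1, 1480)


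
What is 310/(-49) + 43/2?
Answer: 1487/98 ≈ 15.173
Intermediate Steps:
310/(-49) + 43/2 = 310*(-1/49) + 43*(½) = -310/49 + 43/2 = 1487/98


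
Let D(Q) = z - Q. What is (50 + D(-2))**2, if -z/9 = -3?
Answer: 6241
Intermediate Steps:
z = 27 (z = -9*(-3) = 27)
D(Q) = 27 - Q
(50 + D(-2))**2 = (50 + (27 - 1*(-2)))**2 = (50 + (27 + 2))**2 = (50 + 29)**2 = 79**2 = 6241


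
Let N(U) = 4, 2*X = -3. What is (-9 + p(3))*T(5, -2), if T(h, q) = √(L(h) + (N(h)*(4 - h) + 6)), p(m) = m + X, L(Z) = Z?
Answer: -15*√7/2 ≈ -19.843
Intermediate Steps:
X = -3/2 (X = (½)*(-3) = -3/2 ≈ -1.5000)
p(m) = -3/2 + m (p(m) = m - 3/2 = -3/2 + m)
T(h, q) = √(22 - 3*h) (T(h, q) = √(h + (4*(4 - h) + 6)) = √(h + ((16 - 4*h) + 6)) = √(h + (22 - 4*h)) = √(22 - 3*h))
(-9 + p(3))*T(5, -2) = (-9 + (-3/2 + 3))*√(22 - 3*5) = (-9 + 3/2)*√(22 - 15) = -15*√7/2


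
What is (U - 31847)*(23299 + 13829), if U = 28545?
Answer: -122596656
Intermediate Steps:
(U - 31847)*(23299 + 13829) = (28545 - 31847)*(23299 + 13829) = -3302*37128 = -122596656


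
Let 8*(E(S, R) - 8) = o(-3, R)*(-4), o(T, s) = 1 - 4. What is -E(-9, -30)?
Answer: -19/2 ≈ -9.5000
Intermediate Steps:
o(T, s) = -3
E(S, R) = 19/2 (E(S, R) = 8 + (-3*(-4))/8 = 8 + (1/8)*12 = 8 + 3/2 = 19/2)
-E(-9, -30) = -1*19/2 = -19/2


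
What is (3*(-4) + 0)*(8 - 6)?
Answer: -24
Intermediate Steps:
(3*(-4) + 0)*(8 - 6) = (-12 + 0)*2 = -12*2 = -24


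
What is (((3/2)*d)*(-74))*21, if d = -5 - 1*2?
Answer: 16317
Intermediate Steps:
d = -7 (d = -5 - 2 = -7)
(((3/2)*d)*(-74))*21 = (((3/2)*(-7))*(-74))*21 = -21/2*(-74)*21 = 777*21 = 16317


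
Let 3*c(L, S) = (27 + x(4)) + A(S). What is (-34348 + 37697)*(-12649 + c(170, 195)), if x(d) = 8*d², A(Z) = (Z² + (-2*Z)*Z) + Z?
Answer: -253258078/3 ≈ -8.4419e+7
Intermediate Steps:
A(Z) = Z - Z² (A(Z) = (Z² - 2*Z²) + Z = -Z² + Z = Z - Z²)
c(L, S) = 155/3 + S*(1 - S)/3 (c(L, S) = ((27 + 8*4²) + S*(1 - S))/3 = ((27 + 8*16) + S*(1 - S))/3 = ((27 + 128) + S*(1 - S))/3 = (155 + S*(1 - S))/3 = 155/3 + S*(1 - S)/3)
(-34348 + 37697)*(-12649 + c(170, 195)) = (-34348 + 37697)*(-12649 + (155/3 - ⅓*195*(-1 + 195))) = 3349*(-12649 + (155/3 - ⅓*195*194)) = 3349*(-12649 + (155/3 - 12610)) = 3349*(-12649 - 37675/3) = 3349*(-75622/3) = -253258078/3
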